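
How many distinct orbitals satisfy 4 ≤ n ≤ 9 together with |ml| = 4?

Per-shell orbital counts meeting the constraint:
n=5 → 2; n=6 → 4; n=7 → 6; n=8 → 8; n=9 → 10.
Total orbitals: 2 + 4 + 6 + 8 + 10 = 30.

30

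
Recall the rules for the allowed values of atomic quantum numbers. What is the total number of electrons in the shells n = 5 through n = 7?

220

Shell n has n² orbitals: 5²=25 + 6²=36 + 7²=49 = 110 orbitals.
Two spin states per orbital: 2 × 110 = 220 electrons.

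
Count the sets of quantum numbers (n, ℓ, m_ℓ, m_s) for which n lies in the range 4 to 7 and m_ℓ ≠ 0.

208

For each n in the range, tally the orbitals obeying m_ℓ ≠ 0:
n=4 → 12; n=5 → 20; n=6 → 30; n=7 → 42.
Orbitals: 12 + 20 + 30 + 42 = 104. Including both spin states (m_s = ±1/2) gives 2 × 104 = 208 states.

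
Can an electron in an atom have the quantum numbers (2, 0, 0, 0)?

The spin quantum number for an electron can only be ms = +1/2 or −1/2; ms = 0 is not one of those.

Invalid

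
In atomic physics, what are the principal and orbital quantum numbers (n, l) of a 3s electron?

The leading integer gives n = 3; the letter 's' means l = 0.

n = 3, l = 0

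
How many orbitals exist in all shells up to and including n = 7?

Total orbitals = 1² + 2² + 3² + 4² + 5² + 6² + 7² = 140.

140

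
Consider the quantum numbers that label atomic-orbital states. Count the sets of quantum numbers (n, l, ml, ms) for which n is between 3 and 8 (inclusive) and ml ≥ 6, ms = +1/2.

4

Treat each shell separately and count matching orbitals:
n=7 → 1; n=8 → 3.
Orbitals: 1 + 3 = 4. With ms fixed to +1/2 there is one state per orbital, so 4 states.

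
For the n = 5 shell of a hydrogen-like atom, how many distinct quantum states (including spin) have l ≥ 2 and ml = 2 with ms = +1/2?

3

With n = 5 the allowed l are 0, 1, …, 4.
The (l, ml) pairs meeting l ≥ 2 and ml = 2 give: l=2 → 1; l=3 → 1; l=4 → 1.
Orbitals: 1 + 1 + 1 = 3. With ms fixed to a single value there is one state per orbital, giving 3 states.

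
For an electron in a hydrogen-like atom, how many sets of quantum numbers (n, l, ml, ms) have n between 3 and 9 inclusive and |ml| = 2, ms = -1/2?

56

Work shell by shell — for each n, count the (l, ml) pairs that satisfy |ml| = 2:
n=3 → 2; n=4 → 4; n=5 → 6; n=6 → 8; n=7 → 10; n=8 → 12; n=9 → 14.
Orbitals: 2 + 4 + 6 + 8 + 10 + 12 + 14 = 56. With ms fixed to -1/2 there is one state per orbital, so 56 states.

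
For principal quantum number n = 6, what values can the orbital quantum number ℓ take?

0, 1, 2, 3, 4, 5

ℓ is an integer with 0 ≤ ℓ ≤ n−1, so for n = 6: ℓ = 0, 1, 2, 3, 4, 5.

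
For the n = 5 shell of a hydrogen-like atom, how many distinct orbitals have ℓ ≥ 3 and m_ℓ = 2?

With n = 5 the allowed ℓ are 0, 1, …, 4.
Contributions: ℓ=3 → 1; ℓ=4 → 1.
Total orbitals: 1 + 1 = 2.

2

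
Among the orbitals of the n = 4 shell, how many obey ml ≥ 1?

6

The n = 4 shell has l = 0 through 3; check each.
Orbitals with ml ≥ 1, by l: l=1 → 1; l=2 → 2; l=3 → 3.
Total orbitals: 1 + 2 + 3 = 6.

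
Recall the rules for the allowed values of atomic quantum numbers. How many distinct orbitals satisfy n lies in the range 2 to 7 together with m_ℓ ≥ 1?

Work shell by shell — for each n, count the (ℓ, m_ℓ) pairs that satisfy m_ℓ ≥ 1:
n=2 → 1; n=3 → 3; n=4 → 6; n=5 → 10; n=6 → 15; n=7 → 21.
Total orbitals: 1 + 3 + 6 + 10 + 15 + 21 = 56.

56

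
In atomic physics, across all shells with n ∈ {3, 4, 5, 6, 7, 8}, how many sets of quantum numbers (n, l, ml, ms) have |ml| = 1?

For each n in the range, tally the orbitals obeying |ml| = 1:
n=3 → 4; n=4 → 6; n=5 → 8; n=6 → 10; n=7 → 12; n=8 → 14.
Orbitals: 4 + 6 + 8 + 10 + 12 + 14 = 54. Including both spin states (ms = ±1/2) gives 2 × 54 = 108 states.

108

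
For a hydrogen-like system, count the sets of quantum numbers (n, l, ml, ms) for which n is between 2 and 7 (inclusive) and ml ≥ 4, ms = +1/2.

Per-shell orbital counts meeting the constraint:
n=5 → 1; n=6 → 3; n=7 → 6.
Orbitals: 1 + 3 + 6 = 10. With ms fixed to +1/2 there is one state per orbital, so 10 states.

10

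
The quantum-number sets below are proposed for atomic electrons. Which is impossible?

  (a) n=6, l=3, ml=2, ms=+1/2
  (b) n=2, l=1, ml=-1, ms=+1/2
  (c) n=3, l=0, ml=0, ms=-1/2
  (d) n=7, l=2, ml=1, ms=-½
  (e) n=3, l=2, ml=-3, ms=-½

(e) has |ml| = 3 > l = 2, violating −l ≤ ml ≤ l.
The remaining sets (a), (b), (c), (d) satisfy all four rules.

(e)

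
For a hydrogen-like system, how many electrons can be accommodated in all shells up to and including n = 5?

Total orbitals = 1² + 2² + 3² + 4² + 5² = 55. Doubling for spin gives 110 electrons.

110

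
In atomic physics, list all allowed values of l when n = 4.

l is an integer with 0 ≤ l ≤ n−1, so for n = 4: l = 0, 1, 2, 3.

0, 1, 2, 3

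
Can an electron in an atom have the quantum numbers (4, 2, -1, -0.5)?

n = 4 is a positive integer. l = 2 satisfies 0 ≤ l ≤ n−1 = 3. m_l = -1 lies in the range −l … +l (here −2 … 2). m_s = -1/2 is one of ±1/2.
All four constraints are satisfied.

Allowed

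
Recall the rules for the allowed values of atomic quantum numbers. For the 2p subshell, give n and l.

n = 2, l = 1

The leading integer gives n = 2; the letter 'p' means l = 1.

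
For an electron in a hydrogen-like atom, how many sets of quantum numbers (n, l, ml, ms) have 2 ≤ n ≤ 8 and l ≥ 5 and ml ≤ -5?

Go shell by shell, enumerating (l, ml) with l ≥ 5 and ml ≤ -5:
n=6 → 1; n=7 → 3; n=8 → 6.
Orbitals: 1 + 3 + 6 = 10. Including both spin states (ms = ±1/2) gives 2 × 10 = 20 states.

20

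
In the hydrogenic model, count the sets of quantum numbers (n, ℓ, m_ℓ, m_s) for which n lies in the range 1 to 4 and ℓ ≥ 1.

Per-shell orbital counts meeting the constraint:
n=2 → 3; n=3 → 8; n=4 → 15.
Orbitals: 3 + 8 + 15 = 26. Including both spin states (m_s = ±1/2) gives 2 × 26 = 52 states.

52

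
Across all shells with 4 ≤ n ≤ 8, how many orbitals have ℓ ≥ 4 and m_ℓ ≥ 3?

30

Per-shell orbital counts meeting the constraint:
n=5 → 2; n=6 → 5; n=7 → 9; n=8 → 14.
Total orbitals: 2 + 5 + 9 + 14 = 30.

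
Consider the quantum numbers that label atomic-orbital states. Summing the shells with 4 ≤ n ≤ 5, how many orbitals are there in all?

41

Shell n has n² orbitals: 4²=16 + 5²=25 = 41 orbitals.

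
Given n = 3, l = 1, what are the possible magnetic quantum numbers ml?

ml takes every integer from −l to +l. With l = 1 that gives the 3 values -1, 0, 1.

-1, 0, 1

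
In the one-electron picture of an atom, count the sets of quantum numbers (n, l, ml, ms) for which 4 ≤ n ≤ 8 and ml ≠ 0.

320

Go shell by shell, enumerating (l, ml) with ml ≠ 0:
n=4 → 12; n=5 → 20; n=6 → 30; n=7 → 42; n=8 → 56.
Orbitals: 12 + 20 + 30 + 42 + 56 = 160. Including both spin states (ms = ±1/2) gives 2 × 160 = 320 states.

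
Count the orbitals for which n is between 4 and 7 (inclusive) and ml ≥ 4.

10

Treat each shell separately and count matching orbitals:
n=5 → 1; n=6 → 3; n=7 → 6.
Total orbitals: 1 + 3 + 6 = 10.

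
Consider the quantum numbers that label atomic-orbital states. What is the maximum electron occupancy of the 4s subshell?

2

A subshell with l = 0 has 2l+1 = 1 orbital, each holding 2 electrons (spin ±1/2), so 1 × 2 = 2.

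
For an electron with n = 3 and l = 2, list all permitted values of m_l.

-2, -1, 0, 1, 2

m_l takes every integer from −l to +l. With l = 2 that gives the 5 values -2, -1, 0, 1, 2.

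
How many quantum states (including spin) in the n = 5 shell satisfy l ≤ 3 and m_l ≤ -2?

Go through l = 0, …, 4 (the values permitted for n = 5).
Contributions: l=2 → 1; l=3 → 2.
Orbitals: 1 + 2 = 3. Each orbital carries two spin states, so 3 × 2 = 6 states.

6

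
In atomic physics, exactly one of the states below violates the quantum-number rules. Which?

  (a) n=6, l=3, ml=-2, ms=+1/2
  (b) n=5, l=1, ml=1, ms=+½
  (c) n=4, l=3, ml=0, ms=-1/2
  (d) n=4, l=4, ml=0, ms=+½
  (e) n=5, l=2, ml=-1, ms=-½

(d) has l = 4 ≥ n = 4, violating 0 ≤ l ≤ n−1.
The remaining sets (a), (b), (c), (e) satisfy all four rules.

(d)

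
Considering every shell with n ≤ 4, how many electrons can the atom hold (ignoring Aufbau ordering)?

Total orbitals = 1² + 2² + 3² + 4² = 30. Doubling for spin gives 60 electrons.

60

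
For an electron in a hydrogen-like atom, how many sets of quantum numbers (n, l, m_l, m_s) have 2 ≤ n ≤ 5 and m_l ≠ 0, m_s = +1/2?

Treat each shell separately and count matching orbitals:
n=2 → 2; n=3 → 6; n=4 → 12; n=5 → 20.
Orbitals: 2 + 6 + 12 + 20 = 40. With m_s fixed to +1/2 there is one state per orbital, so 40 states.

40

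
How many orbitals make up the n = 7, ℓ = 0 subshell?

A subshell has 2ℓ+1 orbitals; with ℓ = 0, that's 1.

1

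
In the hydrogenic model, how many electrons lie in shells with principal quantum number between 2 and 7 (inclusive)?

278

Shell n has n² orbitals: 2²=4 + 3²=9 + 4²=16 + 5²=25 + 6²=36 + 7²=49 = 139 orbitals.
Two spin states per orbital: 2 × 139 = 278 electrons.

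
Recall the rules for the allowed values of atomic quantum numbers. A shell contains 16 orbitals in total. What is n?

n = 4

n² = 16 ⇒ n = 4.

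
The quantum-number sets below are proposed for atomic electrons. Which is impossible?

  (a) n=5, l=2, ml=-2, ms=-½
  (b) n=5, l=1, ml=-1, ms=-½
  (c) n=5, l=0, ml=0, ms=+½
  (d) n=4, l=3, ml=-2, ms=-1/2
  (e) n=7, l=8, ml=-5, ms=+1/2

(e) has l = 8 ≥ n = 7, violating 0 ≤ l ≤ n−1.
The remaining sets (a), (b), (c), (d) satisfy all four rules.

(e)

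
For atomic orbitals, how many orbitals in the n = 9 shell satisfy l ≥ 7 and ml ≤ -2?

13

Per l-value: l=7 → 6; l=8 → 7.
Total orbitals: 6 + 7 = 13.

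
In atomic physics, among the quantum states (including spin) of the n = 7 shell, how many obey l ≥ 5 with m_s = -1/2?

The n = 7 shell has l = 0 through 6; check each.
Per l-value: l=5 → 11; l=6 → 13.
Orbitals: 11 + 13 = 24. With m_s fixed to a single value there is one state per orbital, giving 24 states.

24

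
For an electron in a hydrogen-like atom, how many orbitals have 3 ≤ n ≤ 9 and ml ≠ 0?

238

Go shell by shell, enumerating (l, ml) with ml ≠ 0:
n=3 → 6; n=4 → 12; n=5 → 20; n=6 → 30; n=7 → 42; n=8 → 56; n=9 → 72.
Total orbitals: 6 + 12 + 20 + 30 + 42 + 56 + 72 = 238.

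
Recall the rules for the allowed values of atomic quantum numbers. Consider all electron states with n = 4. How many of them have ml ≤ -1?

12

Orbitals with ml ≤ -1, by l: l=1 → 1; l=2 → 2; l=3 → 3.
Orbitals: 1 + 2 + 3 = 6. Each orbital carries two spin states, so 6 × 2 = 12 states.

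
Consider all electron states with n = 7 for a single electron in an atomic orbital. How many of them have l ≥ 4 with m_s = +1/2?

33

With n = 7 the allowed l are 0, 1, …, 6.
Contributions: l=4 → 9; l=5 → 11; l=6 → 13.
Orbitals: 9 + 11 + 13 = 33. With m_s fixed to a single value there is one state per orbital, giving 33 states.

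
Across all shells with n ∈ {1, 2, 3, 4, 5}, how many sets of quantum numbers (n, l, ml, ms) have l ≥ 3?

Treat each shell separately and count matching orbitals:
n=4 → 7; n=5 → 16.
Orbitals: 7 + 16 = 23. Including both spin states (ms = ±1/2) gives 2 × 23 = 46 states.

46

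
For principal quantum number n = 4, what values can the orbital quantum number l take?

0, 1, 2, 3

l is an integer with 0 ≤ l ≤ n−1, so for n = 4: l = 0, 1, 2, 3.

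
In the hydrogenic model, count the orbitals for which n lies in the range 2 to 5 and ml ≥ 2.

10

For each n in the range, tally the orbitals obeying ml ≥ 2:
n=3 → 1; n=4 → 3; n=5 → 6.
Total orbitals: 1 + 3 + 6 = 10.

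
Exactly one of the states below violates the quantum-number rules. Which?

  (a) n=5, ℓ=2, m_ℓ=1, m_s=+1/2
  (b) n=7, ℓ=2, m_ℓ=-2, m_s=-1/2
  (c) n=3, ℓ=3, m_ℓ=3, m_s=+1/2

(c)

(c) has ℓ = 3 ≥ n = 3, violating 0 ≤ ℓ ≤ n−1.
The remaining sets (a), (b) satisfy all four rules.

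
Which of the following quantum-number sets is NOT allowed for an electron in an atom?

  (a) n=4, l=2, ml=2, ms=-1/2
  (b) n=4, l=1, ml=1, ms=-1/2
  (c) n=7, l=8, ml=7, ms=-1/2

(c) has l = 8 ≥ n = 7, violating 0 ≤ l ≤ n−1.
The remaining sets (a), (b) satisfy all four rules.

(c)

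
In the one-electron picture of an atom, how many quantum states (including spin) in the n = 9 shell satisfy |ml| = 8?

For n = 9, l ranges over 0 … 8.
Per l-value: l=8 → 2.
Orbitals: 2. Each orbital carries two spin states, so 2 × 2 = 4 states.

4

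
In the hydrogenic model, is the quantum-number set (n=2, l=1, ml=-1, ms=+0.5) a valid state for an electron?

Allowed

n = 2 is a positive integer. l = 1 satisfies 0 ≤ l ≤ n−1 = 1. ml = -1 lies in the range −l … +l (here −1 … 1). ms = +1/2 is one of ±1/2.
All four constraints are satisfied.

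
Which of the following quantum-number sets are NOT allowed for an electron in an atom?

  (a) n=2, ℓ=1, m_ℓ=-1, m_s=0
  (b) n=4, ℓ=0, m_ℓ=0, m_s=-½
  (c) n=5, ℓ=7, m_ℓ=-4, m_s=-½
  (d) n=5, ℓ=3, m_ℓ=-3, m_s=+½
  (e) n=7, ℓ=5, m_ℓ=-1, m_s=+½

(a) has m_s = 0, but an electron's spin must be ±1/2.
(c) has ℓ = 7 ≥ n = 5, violating 0 ≤ ℓ ≤ n−1.
The remaining sets (b), (d), (e) satisfy all four rules.

(a) and (c)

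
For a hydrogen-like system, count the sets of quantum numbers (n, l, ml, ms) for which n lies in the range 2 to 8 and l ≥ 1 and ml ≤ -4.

40

For each n in the range, tally the orbitals obeying l ≥ 1 and ml ≤ -4:
n=5 → 1; n=6 → 3; n=7 → 6; n=8 → 10.
Orbitals: 1 + 3 + 6 + 10 = 20. Including both spin states (ms = ±1/2) gives 2 × 20 = 40 states.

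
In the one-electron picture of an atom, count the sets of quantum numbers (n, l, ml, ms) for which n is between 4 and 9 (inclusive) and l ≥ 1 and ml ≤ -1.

Count contributing orbitals for each principal shell:
n=4 → 6; n=5 → 10; n=6 → 15; n=7 → 21; n=8 → 28; n=9 → 36.
Orbitals: 6 + 10 + 15 + 21 + 28 + 36 = 116. Including both spin states (ms = ±1/2) gives 2 × 116 = 232 states.

232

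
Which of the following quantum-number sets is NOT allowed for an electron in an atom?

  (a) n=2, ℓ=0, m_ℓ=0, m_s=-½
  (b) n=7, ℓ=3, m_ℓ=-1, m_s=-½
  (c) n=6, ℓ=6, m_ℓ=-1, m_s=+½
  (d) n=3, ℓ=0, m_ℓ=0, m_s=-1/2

(c) has ℓ = 6 ≥ n = 6, violating 0 ≤ ℓ ≤ n−1.
The remaining sets (a), (b), (d) satisfy all four rules.

(c)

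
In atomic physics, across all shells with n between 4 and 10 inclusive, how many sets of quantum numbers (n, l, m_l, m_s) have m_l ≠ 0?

Count contributing orbitals for each principal shell:
n=4 → 12; n=5 → 20; n=6 → 30; n=7 → 42; n=8 → 56; n=9 → 72; n=10 → 90.
Orbitals: 12 + 20 + 30 + 42 + 56 + 72 + 90 = 322. Including both spin states (m_s = ±1/2) gives 2 × 322 = 644 states.

644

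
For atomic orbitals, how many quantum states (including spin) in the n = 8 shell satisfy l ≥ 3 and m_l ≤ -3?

30

Go through l = 0, …, 7 (the values permitted for n = 8).
Orbitals with l ≥ 3 and m_l ≤ -3, by l: l=3 → 1; l=4 → 2; l=5 → 3; l=6 → 4; l=7 → 5.
Orbitals: 1 + 2 + 3 + 4 + 5 = 15. Each orbital carries two spin states, so 15 × 2 = 30 states.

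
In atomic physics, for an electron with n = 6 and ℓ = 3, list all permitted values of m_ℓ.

-3, -2, -1, 0, 1, 2, 3

m_ℓ takes every integer from −ℓ to +ℓ. With ℓ = 3 that gives the 7 values -3, -2, -1, 0, 1, 2, 3.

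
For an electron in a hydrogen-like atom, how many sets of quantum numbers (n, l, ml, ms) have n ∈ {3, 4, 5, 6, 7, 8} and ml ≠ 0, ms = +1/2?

Work shell by shell — for each n, count the (l, ml) pairs that satisfy ml ≠ 0:
n=3 → 6; n=4 → 12; n=5 → 20; n=6 → 30; n=7 → 42; n=8 → 56.
Orbitals: 6 + 12 + 20 + 30 + 42 + 56 = 166. With ms fixed to +1/2 there is one state per orbital, so 166 states.

166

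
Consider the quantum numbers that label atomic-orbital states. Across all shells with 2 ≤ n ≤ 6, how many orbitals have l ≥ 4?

Treat each shell separately and count matching orbitals:
n=5 → 9; n=6 → 20.
Total orbitals: 9 + 20 = 29.

29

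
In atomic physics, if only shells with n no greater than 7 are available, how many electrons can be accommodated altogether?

Total orbitals = 1² + 2² + 3² + 4² + 5² + 6² + 7² = 140. Doubling for spin gives 280 electrons.

280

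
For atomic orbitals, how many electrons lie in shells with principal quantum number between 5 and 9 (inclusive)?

Shell n has n² orbitals: 5²=25 + 6²=36 + 7²=49 + 8²=64 + 9²=81 = 255 orbitals.
Two spin states per orbital: 2 × 255 = 510 electrons.

510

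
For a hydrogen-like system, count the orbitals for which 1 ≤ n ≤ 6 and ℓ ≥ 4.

For each n in the range, tally the orbitals obeying ℓ ≥ 4:
n=5 → 9; n=6 → 20.
Total orbitals: 9 + 20 = 29.

29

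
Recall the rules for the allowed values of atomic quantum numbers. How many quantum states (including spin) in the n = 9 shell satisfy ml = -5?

8

For n = 9, l ranges over 0 … 8.
The (l, ml) pairs meeting ml = -5 give: l=5 → 1; l=6 → 1; l=7 → 1; l=8 → 1.
Orbitals: 1 + 1 + 1 + 1 = 4. Each orbital carries two spin states, so 4 × 2 = 8 states.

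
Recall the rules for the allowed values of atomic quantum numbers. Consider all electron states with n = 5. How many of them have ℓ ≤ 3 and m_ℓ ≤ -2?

With n = 5 the allowed ℓ are 0, 1, …, 4.
Contributions: ℓ=2 → 1; ℓ=3 → 2.
Orbitals: 1 + 2 = 3. Each orbital carries two spin states, so 3 × 2 = 6 states.

6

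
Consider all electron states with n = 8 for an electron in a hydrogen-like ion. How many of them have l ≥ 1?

126

Go through l = 0, …, 7 (the values permitted for n = 8).
Orbitals with l ≥ 1, by l: l=1 → 3; l=2 → 5; l=3 → 7; l=4 → 9; l=5 → 11; l=6 → 13; l=7 → 15.
Orbitals: 3 + 5 + 7 + 9 + 11 + 13 + 15 = 63. Each orbital carries two spin states, so 63 × 2 = 126 states.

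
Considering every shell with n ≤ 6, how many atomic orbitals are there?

Total orbitals = 1² + 2² + 3² + 4² + 5² + 6² = 91.

91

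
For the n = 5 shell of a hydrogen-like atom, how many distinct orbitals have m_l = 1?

For n = 5, l ranges over 0 … 4.
The (l, m_l) pairs meeting m_l = 1 give: l=1 → 1; l=2 → 1; l=3 → 1; l=4 → 1.
Total orbitals: 1 + 1 + 1 + 1 = 4.

4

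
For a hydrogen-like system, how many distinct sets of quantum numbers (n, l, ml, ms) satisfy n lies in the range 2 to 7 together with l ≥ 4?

Work shell by shell — for each n, count the (l, ml) pairs that satisfy l ≥ 4:
n=5 → 9; n=6 → 20; n=7 → 33.
Orbitals: 9 + 20 + 33 = 62. Including both spin states (ms = ±1/2) gives 2 × 62 = 124 states.

124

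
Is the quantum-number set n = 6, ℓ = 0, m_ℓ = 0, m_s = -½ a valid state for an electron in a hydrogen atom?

n = 6 is a positive integer. ℓ = 0 satisfies 0 ≤ ℓ ≤ n−1 = 5. m_ℓ = 0 lies in the range −ℓ … +ℓ (here 0). m_s = -1/2 is one of ±1/2.
All four constraints are satisfied.

Yes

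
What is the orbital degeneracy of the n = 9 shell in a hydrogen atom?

81

The n = 9 shell contains n² = 9² = 81 orbitals.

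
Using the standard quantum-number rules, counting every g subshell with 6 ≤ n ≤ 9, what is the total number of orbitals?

36

A g subshell (ℓ = 4) exists for every n ≥ 5, so shells n = 6, 7, 8, 9 each contribute one — 4 subshells.
Since each g subshell has 2·4+1 = 9 orbitals, the total is 4 × 9 = 36.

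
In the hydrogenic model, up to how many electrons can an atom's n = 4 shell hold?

32

A shell holds 2n² electrons: 2 × 4² = 2 × 16 = 32.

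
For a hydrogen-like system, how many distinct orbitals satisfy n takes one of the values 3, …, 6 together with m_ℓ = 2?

For each n in the range, tally the orbitals obeying m_ℓ = 2:
n=3 → 1; n=4 → 2; n=5 → 3; n=6 → 4.
Total orbitals: 1 + 2 + 3 + 4 = 10.

10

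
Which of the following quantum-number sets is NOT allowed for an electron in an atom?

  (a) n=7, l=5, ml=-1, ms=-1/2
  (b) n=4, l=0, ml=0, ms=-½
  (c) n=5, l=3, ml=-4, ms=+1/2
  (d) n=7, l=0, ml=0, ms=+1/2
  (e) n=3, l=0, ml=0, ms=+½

(c)

(c) has |ml| = 4 > l = 3, violating −l ≤ ml ≤ l.
The remaining sets (a), (b), (d), (e) satisfy all four rules.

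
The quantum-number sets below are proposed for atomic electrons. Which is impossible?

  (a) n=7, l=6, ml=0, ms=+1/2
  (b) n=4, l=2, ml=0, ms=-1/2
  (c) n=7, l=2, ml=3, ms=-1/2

(c)

(c) has |ml| = 3 > l = 2, violating −l ≤ ml ≤ l.
The remaining sets (a), (b) satisfy all four rules.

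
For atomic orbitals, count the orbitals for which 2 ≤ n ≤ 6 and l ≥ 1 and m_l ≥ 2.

20

Treat each shell separately and count matching orbitals:
n=3 → 1; n=4 → 3; n=5 → 6; n=6 → 10.
Total orbitals: 1 + 3 + 6 + 10 = 20.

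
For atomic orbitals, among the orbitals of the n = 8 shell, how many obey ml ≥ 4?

Per l-value: l=4 → 1; l=5 → 2; l=6 → 3; l=7 → 4.
Total orbitals: 1 + 2 + 3 + 4 = 10.

10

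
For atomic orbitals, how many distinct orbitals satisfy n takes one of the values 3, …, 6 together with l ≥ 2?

70

For each n in the range, tally the orbitals obeying l ≥ 2:
n=3 → 5; n=4 → 12; n=5 → 21; n=6 → 32.
Total orbitals: 5 + 12 + 21 + 32 = 70.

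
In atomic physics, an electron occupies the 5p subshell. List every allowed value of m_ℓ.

-1, 0, 1

The 5p subshell has ℓ = 1, and m_ℓ takes every integer from −ℓ to +ℓ. With ℓ = 1 that gives the 3 values -1, 0, 1.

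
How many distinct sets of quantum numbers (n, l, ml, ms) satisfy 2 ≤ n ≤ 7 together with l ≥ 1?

For each n in the range, tally the orbitals obeying l ≥ 1:
n=2 → 3; n=3 → 8; n=4 → 15; n=5 → 24; n=6 → 35; n=7 → 48.
Orbitals: 3 + 8 + 15 + 24 + 35 + 48 = 133. Including both spin states (ms = ±1/2) gives 2 × 133 = 266 states.

266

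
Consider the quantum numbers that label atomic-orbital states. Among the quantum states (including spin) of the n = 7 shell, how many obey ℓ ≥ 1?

96

For n = 7, ℓ ranges over 0 … 6.
Contributions: ℓ=1 → 3; ℓ=2 → 5; ℓ=3 → 7; ℓ=4 → 9; ℓ=5 → 11; ℓ=6 → 13.
Orbitals: 3 + 5 + 7 + 9 + 11 + 13 = 48. Each orbital carries two spin states, so 48 × 2 = 96 states.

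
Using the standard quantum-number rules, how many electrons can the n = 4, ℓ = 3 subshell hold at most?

14

A subshell with ℓ = 3 has 2ℓ+1 = 7 orbitals, each holding 2 electrons (spin ±1/2), so 7 × 2 = 14.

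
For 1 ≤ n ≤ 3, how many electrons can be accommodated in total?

Total orbitals = 1² + 2² + 3² = 14. Doubling for spin gives 28 electrons.

28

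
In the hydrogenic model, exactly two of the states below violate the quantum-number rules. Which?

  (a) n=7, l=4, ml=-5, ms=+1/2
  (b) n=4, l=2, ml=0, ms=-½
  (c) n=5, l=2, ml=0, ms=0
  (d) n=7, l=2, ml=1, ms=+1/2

(a) and (c)

(a) has |ml| = 5 > l = 4, violating −l ≤ ml ≤ l.
(c) has ms = 0, but an electron's spin must be ±1/2.
The remaining sets (b), (d) satisfy all four rules.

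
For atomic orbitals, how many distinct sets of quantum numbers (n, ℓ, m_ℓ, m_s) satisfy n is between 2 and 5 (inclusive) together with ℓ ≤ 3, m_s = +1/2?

45

Count contributing orbitals for each principal shell:
n=2 → 4; n=3 → 9; n=4 → 16; n=5 → 16.
Orbitals: 4 + 9 + 16 + 16 = 45. With m_s fixed to +1/2 there is one state per orbital, so 45 states.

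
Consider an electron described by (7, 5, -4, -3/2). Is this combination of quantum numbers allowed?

Not allowed

The spin quantum number for an electron can only be ms = +1/2 or −1/2; ms = -3/2 is not one of those.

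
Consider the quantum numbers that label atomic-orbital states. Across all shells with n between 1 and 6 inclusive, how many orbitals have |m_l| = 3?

12

Go shell by shell, enumerating (l, m_l) with |m_l| = 3:
n=4 → 2; n=5 → 4; n=6 → 6.
Total orbitals: 2 + 4 + 6 = 12.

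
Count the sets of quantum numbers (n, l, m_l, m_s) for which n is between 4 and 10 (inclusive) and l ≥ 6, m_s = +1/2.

For each n in the range, tally the orbitals obeying l ≥ 6:
n=7 → 13; n=8 → 28; n=9 → 45; n=10 → 64.
Orbitals: 13 + 28 + 45 + 64 = 150. With m_s fixed to +1/2 there is one state per orbital, so 150 states.

150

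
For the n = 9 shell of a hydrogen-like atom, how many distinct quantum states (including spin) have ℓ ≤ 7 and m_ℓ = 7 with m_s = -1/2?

1

For n = 9, ℓ ranges over 0 … 8.
Per ℓ-value: ℓ=7 → 1.
Orbitals: 1. With m_s fixed to a single value there is one state per orbital, giving 1 state.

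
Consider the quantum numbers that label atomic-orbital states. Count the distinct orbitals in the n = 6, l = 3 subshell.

A subshell has 2l+1 orbitals; with l = 3, that's 7.

7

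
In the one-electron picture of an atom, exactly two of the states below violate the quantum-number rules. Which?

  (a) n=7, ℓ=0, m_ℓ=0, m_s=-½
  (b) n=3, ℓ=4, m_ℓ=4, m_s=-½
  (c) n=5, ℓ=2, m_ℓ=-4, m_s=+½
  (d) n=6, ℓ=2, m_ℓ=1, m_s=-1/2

(b) has ℓ = 4 ≥ n = 3, violating 0 ≤ ℓ ≤ n−1.
(c) has |m_ℓ| = 4 > ℓ = 2, violating −ℓ ≤ m_ℓ ≤ ℓ.
The remaining sets (a), (d) satisfy all four rules.

(b) and (c)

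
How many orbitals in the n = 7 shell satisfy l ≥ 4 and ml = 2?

3

Contributions: l=4 → 1; l=5 → 1; l=6 → 1.
Total orbitals: 1 + 1 + 1 = 3.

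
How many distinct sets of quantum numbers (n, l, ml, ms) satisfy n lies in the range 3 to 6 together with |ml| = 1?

Per-shell orbital counts meeting the constraint:
n=3 → 4; n=4 → 6; n=5 → 8; n=6 → 10.
Orbitals: 4 + 6 + 8 + 10 = 28. Including both spin states (ms = ±1/2) gives 2 × 28 = 56 states.

56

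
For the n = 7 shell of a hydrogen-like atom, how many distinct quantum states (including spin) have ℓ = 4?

With n = 7 the allowed ℓ are 0, 1, …, 6.
Contributions: ℓ=4 → 9.
Orbitals: 9. Each orbital carries two spin states, so 9 × 2 = 18 states.

18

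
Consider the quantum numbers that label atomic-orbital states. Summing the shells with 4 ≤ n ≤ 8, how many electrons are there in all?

Shell n has n² orbitals: 4²=16 + 5²=25 + 6²=36 + 7²=49 + 8²=64 = 190 orbitals.
Two spin states per orbital: 2 × 190 = 380 electrons.

380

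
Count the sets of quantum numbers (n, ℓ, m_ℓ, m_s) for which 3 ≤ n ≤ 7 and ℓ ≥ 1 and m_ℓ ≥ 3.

Go shell by shell, enumerating (ℓ, m_ℓ) with ℓ ≥ 1 and m_ℓ ≥ 3:
n=4 → 1; n=5 → 3; n=6 → 6; n=7 → 10.
Orbitals: 1 + 3 + 6 + 10 = 20. Including both spin states (m_s = ±1/2) gives 2 × 20 = 40 states.

40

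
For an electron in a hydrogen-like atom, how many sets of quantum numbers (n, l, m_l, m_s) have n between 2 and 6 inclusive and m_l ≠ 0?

Treat each shell separately and count matching orbitals:
n=2 → 2; n=3 → 6; n=4 → 12; n=5 → 20; n=6 → 30.
Orbitals: 2 + 6 + 12 + 20 + 30 = 70. Including both spin states (m_s = ±1/2) gives 2 × 70 = 140 states.

140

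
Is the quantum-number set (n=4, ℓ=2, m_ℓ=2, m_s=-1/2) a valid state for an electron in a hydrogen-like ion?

Valid

n = 4 is a positive integer. ℓ = 2 satisfies 0 ≤ ℓ ≤ n−1 = 3. m_ℓ = 2 lies in the range −ℓ … +ℓ (here −2 … 2). m_s = -1/2 is one of ±1/2.
All four constraints are satisfied.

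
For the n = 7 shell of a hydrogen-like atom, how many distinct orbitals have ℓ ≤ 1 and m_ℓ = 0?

2

With n = 7 the allowed ℓ are 0, 1, …, 6.
Orbitals with ℓ ≤ 1 and m_ℓ = 0, by ℓ: ℓ=0 → 1; ℓ=1 → 1.
Total orbitals: 1 + 1 = 2.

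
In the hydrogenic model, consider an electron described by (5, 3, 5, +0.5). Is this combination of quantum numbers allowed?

Not allowed

The magnetic quantum number must satisfy −l ≤ m_l ≤ l. With l = 3, m_l can only be -3, -2, -1, 0, 1, 2, 3, so m_l = 5 is forbidden.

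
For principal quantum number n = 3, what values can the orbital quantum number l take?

l is an integer with 0 ≤ l ≤ n−1, so for n = 3: l = 0, 1, 2.

0, 1, 2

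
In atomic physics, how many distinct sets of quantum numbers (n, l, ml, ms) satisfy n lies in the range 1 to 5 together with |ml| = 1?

For each n in the range, tally the orbitals obeying |ml| = 1:
n=2 → 2; n=3 → 4; n=4 → 6; n=5 → 8.
Orbitals: 2 + 4 + 6 + 8 = 20. Including both spin states (ms = ±1/2) gives 2 × 20 = 40 states.

40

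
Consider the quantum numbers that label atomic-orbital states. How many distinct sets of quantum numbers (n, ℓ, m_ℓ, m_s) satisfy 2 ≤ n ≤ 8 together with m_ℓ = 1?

56

Count contributing orbitals for each principal shell:
n=2 → 1; n=3 → 2; n=4 → 3; n=5 → 4; n=6 → 5; n=7 → 6; n=8 → 7.
Orbitals: 1 + 2 + 3 + 4 + 5 + 6 + 7 = 28. Including both spin states (m_s = ±1/2) gives 2 × 28 = 56 states.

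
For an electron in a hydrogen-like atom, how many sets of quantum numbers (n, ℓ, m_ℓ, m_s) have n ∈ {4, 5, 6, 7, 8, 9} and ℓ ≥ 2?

494

Treat each shell separately and count matching orbitals:
n=4 → 12; n=5 → 21; n=6 → 32; n=7 → 45; n=8 → 60; n=9 → 77.
Orbitals: 12 + 21 + 32 + 45 + 60 + 77 = 247. Including both spin states (m_s = ±1/2) gives 2 × 247 = 494 states.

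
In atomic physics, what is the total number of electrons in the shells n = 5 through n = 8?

348

Shell n has n² orbitals: 5²=25 + 6²=36 + 7²=49 + 8²=64 = 174 orbitals.
Two spin states per orbital: 2 × 174 = 348 electrons.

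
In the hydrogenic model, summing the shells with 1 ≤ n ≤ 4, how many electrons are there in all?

60

Shell n has n² orbitals: 1²=1 + 2²=4 + 3²=9 + 4²=16 = 30 orbitals.
Two spin states per orbital: 2 × 30 = 60 electrons.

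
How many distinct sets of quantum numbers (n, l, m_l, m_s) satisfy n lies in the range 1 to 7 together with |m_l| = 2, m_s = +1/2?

30

Per-shell orbital counts meeting the constraint:
n=3 → 2; n=4 → 4; n=5 → 6; n=6 → 8; n=7 → 10.
Orbitals: 2 + 4 + 6 + 8 + 10 = 30. With m_s fixed to +1/2 there is one state per orbital, so 30 states.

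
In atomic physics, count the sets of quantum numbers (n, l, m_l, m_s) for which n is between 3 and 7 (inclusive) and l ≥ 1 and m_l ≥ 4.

20

Go shell by shell, enumerating (l, m_l) with l ≥ 1 and m_l ≥ 4:
n=5 → 1; n=6 → 3; n=7 → 6.
Orbitals: 1 + 3 + 6 = 10. Including both spin states (m_s = ±1/2) gives 2 × 10 = 20 states.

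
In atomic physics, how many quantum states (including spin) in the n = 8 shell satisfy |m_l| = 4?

Go through l = 0, …, 7 (the values permitted for n = 8).
The (l, m_l) pairs meeting |m_l| = 4 give: l=4 → 2; l=5 → 2; l=6 → 2; l=7 → 2.
Orbitals: 2 + 2 + 2 + 2 = 8. Each orbital carries two spin states, so 8 × 2 = 16 states.

16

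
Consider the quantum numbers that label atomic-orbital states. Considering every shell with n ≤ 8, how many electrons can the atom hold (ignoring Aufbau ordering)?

Total orbitals = 1² + 2² + 3² + 4² + 5² + 6² + 7² + 8² = 204. Doubling for spin gives 408 electrons.

408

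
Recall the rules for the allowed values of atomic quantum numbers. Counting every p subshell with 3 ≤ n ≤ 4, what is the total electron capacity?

A p subshell (l = 1) exists for every n ≥ 2, so shells n = 3, 4 each contribute one — 2 subshells.
Since each p subshell holds 2(2·1+1) = 6 electrons, the total is 2 × 6 = 12.

12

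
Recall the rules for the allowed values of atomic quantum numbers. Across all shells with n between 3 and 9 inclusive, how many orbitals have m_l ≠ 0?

238

Per-shell orbital counts meeting the constraint:
n=3 → 6; n=4 → 12; n=5 → 20; n=6 → 30; n=7 → 42; n=8 → 56; n=9 → 72.
Total orbitals: 6 + 12 + 20 + 30 + 42 + 56 + 72 = 238.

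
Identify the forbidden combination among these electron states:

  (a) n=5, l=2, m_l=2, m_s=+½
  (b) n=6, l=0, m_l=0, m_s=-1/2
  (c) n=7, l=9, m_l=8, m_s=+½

(c)

(c) has l = 9 ≥ n = 7, violating 0 ≤ l ≤ n−1.
The remaining sets (a), (b) satisfy all four rules.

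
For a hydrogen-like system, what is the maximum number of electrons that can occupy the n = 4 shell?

32

A shell holds 2n² electrons: 2 × 4² = 2 × 16 = 32.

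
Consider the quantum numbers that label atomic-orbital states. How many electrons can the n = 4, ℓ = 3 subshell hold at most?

14

A subshell with ℓ = 3 has 2ℓ+1 = 7 orbitals, each holding 2 electrons (spin ±1/2), so 7 × 2 = 14.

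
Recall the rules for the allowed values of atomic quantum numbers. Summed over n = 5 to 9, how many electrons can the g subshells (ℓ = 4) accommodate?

90

A g subshell (ℓ = 4) exists for every n ≥ 5, so shells n = 5, 6, 7, 8, 9 each contribute one — 5 subshells.
Since each g subshell holds 2(2·4+1) = 18 electrons, the total is 5 × 18 = 90.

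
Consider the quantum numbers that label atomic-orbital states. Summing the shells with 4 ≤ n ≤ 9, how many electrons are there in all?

542

Shell n has n² orbitals: 4²=16 + 5²=25 + 6²=36 + 7²=49 + 8²=64 + 9²=81 = 271 orbitals.
Two spin states per orbital: 2 × 271 = 542 electrons.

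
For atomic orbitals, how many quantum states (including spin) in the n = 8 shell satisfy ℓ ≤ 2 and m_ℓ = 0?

The n = 8 shell has ℓ = 0 through 7; check each.
Orbitals with ℓ ≤ 2 and m_ℓ = 0, by ℓ: ℓ=0 → 1; ℓ=1 → 1; ℓ=2 → 1.
Orbitals: 1 + 1 + 1 = 3. Each orbital carries two spin states, so 3 × 2 = 6 states.

6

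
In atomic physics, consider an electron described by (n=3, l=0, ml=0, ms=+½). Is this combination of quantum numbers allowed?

Allowed

n = 3 is a positive integer. l = 0 satisfies 0 ≤ l ≤ n−1 = 2. ml = 0 lies in the range −l … +l (here 0). ms = +1/2 is one of ±1/2.
All four constraints are satisfied.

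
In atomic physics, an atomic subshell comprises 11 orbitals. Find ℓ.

ℓ = 5 (h)

2ℓ+1 = 11 gives ℓ = 5.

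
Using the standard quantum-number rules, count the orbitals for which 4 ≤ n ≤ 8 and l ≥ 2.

170

Work shell by shell — for each n, count the (l, m_l) pairs that satisfy l ≥ 2:
n=4 → 12; n=5 → 21; n=6 → 32; n=7 → 45; n=8 → 60.
Total orbitals: 12 + 21 + 32 + 45 + 60 = 170.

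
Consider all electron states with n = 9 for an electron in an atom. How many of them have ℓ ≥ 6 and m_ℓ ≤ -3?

30

With n = 9 the allowed ℓ are 0, 1, …, 8.
The (ℓ, m_ℓ) pairs meeting ℓ ≥ 6 and m_ℓ ≤ -3 give: ℓ=6 → 4; ℓ=7 → 5; ℓ=8 → 6.
Orbitals: 4 + 5 + 6 = 15. Each orbital carries two spin states, so 15 × 2 = 30 states.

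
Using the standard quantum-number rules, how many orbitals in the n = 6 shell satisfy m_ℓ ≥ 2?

10

Go through ℓ = 0, …, 5 (the values permitted for n = 6).
Orbitals with m_ℓ ≥ 2, by ℓ: ℓ=2 → 1; ℓ=3 → 2; ℓ=4 → 3; ℓ=5 → 4.
Total orbitals: 1 + 2 + 3 + 4 = 10.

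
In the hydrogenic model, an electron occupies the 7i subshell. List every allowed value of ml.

-6, -5, -4, -3, -2, -1, 0, 1, 2, 3, 4, 5, 6

The 7i subshell has l = 6, and ml takes every integer from −l to +l. With l = 6 that gives the 13 values -6, -5, -4, -3, -2, -1, 0, 1, 2, 3, 4, 5, 6.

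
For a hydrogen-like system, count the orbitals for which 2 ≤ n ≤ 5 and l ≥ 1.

50

Count contributing orbitals for each principal shell:
n=2 → 3; n=3 → 8; n=4 → 15; n=5 → 24.
Total orbitals: 3 + 8 + 15 + 24 = 50.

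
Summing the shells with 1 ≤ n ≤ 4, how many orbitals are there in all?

Shell n has n² orbitals: 1²=1 + 2²=4 + 3²=9 + 4²=16 = 30 orbitals.

30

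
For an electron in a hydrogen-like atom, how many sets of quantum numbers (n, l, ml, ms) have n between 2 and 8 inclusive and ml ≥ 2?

Go shell by shell, enumerating (l, ml) with ml ≥ 2:
n=3 → 1; n=4 → 3; n=5 → 6; n=6 → 10; n=7 → 15; n=8 → 21.
Orbitals: 1 + 3 + 6 + 10 + 15 + 21 = 56. Including both spin states (ms = ±1/2) gives 2 × 56 = 112 states.

112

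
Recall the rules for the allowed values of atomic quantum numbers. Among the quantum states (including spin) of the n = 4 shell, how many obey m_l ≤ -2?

6

With n = 4 the allowed l are 0, 1, …, 3.
Contributions: l=2 → 1; l=3 → 2.
Orbitals: 1 + 2 = 3. Each orbital carries two spin states, so 3 × 2 = 6 states.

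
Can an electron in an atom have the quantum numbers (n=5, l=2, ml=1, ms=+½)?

n = 5 is a positive integer. l = 2 satisfies 0 ≤ l ≤ n−1 = 4. ml = 1 lies in the range −l … +l (here −2 … 2). ms = +1/2 is one of ±1/2.
All four constraints are satisfied.

Valid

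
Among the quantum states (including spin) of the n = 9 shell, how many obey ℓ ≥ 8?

34

Contributions: ℓ=8 → 17.
Orbitals: 17. Each orbital carries two spin states, so 17 × 2 = 34 states.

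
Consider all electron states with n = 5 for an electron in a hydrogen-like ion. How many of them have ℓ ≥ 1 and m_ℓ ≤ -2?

The (ℓ, m_ℓ) pairs meeting ℓ ≥ 1 and m_ℓ ≤ -2 give: ℓ=2 → 1; ℓ=3 → 2; ℓ=4 → 3.
Orbitals: 1 + 2 + 3 = 6. Each orbital carries two spin states, so 6 × 2 = 12 states.

12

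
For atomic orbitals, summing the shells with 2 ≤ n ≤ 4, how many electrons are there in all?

Shell n has n² orbitals: 2²=4 + 3²=9 + 4²=16 = 29 orbitals.
Two spin states per orbital: 2 × 29 = 58 electrons.

58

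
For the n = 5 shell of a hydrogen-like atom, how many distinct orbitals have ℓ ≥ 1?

The (ℓ, m_ℓ) pairs meeting ℓ ≥ 1 give: ℓ=1 → 3; ℓ=2 → 5; ℓ=3 → 7; ℓ=4 → 9.
Total orbitals: 3 + 5 + 7 + 9 = 24.

24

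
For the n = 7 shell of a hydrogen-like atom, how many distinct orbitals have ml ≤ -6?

Per l-value: l=6 → 1.
Total orbitals: 1.

1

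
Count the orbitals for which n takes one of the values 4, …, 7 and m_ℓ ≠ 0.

Count contributing orbitals for each principal shell:
n=4 → 12; n=5 → 20; n=6 → 30; n=7 → 42.
Total orbitals: 12 + 20 + 30 + 42 = 104.

104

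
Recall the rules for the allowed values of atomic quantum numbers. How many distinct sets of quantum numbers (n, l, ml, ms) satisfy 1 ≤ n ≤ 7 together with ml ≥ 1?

112

Per-shell orbital counts meeting the constraint:
n=2 → 1; n=3 → 3; n=4 → 6; n=5 → 10; n=6 → 15; n=7 → 21.
Orbitals: 1 + 3 + 6 + 10 + 15 + 21 = 56. Including both spin states (ms = ±1/2) gives 2 × 56 = 112 states.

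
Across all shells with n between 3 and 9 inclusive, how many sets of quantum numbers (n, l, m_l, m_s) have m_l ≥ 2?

Work shell by shell — for each n, count the (l, m_l) pairs that satisfy m_l ≥ 2:
n=3 → 1; n=4 → 3; n=5 → 6; n=6 → 10; n=7 → 15; n=8 → 21; n=9 → 28.
Orbitals: 1 + 3 + 6 + 10 + 15 + 21 + 28 = 84. Including both spin states (m_s = ±1/2) gives 2 × 84 = 168 states.

168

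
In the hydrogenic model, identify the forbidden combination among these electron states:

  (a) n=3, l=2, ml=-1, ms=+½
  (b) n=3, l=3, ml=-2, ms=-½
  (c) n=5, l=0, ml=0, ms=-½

(b)

(b) has l = 3 ≥ n = 3, violating 0 ≤ l ≤ n−1.
The remaining sets (a), (c) satisfy all four rules.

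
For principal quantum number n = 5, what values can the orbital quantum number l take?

0, 1, 2, 3, 4

l is an integer with 0 ≤ l ≤ n−1, so for n = 5: l = 0, 1, 2, 3, 4.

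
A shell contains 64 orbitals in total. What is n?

n² = 64 ⇒ n = 8.

n = 8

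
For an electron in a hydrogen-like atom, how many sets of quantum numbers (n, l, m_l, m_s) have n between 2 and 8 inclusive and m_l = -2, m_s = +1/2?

21

Work shell by shell — for each n, count the (l, m_l) pairs that satisfy m_l = -2:
n=3 → 1; n=4 → 2; n=5 → 3; n=6 → 4; n=7 → 5; n=8 → 6.
Orbitals: 1 + 2 + 3 + 4 + 5 + 6 = 21. With m_s fixed to +1/2 there is one state per orbital, so 21 states.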